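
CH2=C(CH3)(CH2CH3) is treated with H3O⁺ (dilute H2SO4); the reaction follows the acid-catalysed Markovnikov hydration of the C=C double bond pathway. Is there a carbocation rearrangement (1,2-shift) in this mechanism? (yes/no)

The first-formed carbocation is tertiary.
No single 1,2-shift to an adjacent carbon would produce a more-substituted cation than the one already present, so no rearrangement occurs.

no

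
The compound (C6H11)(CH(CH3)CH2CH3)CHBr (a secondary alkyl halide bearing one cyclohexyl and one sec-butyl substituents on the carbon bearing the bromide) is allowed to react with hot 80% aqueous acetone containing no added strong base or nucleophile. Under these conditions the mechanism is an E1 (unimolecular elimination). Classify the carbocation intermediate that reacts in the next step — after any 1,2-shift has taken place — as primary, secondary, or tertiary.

Step 1: Rate-determining heterolysis of the C–Br bond gives Br⁻ and a secondary carbocation.
Step 2: Carbocation rearrangement: a 1,2-hydride shift from the adjacent cyclohexyl carbon converts the initially-formed secondary cation into the more stable tertiary cation.
The cation rearranges from secondary to tertiary via a 1,2-hydride shift from the adjacent cyclohexyl carbon; the tertiary cation is what reacts next.

tertiary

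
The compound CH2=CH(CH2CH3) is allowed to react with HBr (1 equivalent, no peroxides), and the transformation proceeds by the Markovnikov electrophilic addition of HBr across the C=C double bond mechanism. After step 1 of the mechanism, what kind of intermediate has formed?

Step 1: Electrophilic addition begins with the π(C=C) electrons forming a bond to the proton of HBr. Following Markovnikov's rule, the resulting cation is secondary. The H–Br bond breaks heterolytically, releasing Br⁻.
After step 1 the species present is a secondary carbocation.

secondary carbocation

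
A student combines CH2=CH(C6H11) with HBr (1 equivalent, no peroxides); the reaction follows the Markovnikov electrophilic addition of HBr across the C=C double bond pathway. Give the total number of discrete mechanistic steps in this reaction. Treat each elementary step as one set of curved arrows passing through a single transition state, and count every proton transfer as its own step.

3

Step 1: The π electrons of the C=C bond attack a proton of HBr; Markovnikov addition places the new C–H on the less-substituted alkene carbon, so the positive charge ends up on the more-substituted carbon — a secondary carbocation. The H–Br bond breaks heterolytically, releasing Br⁻.
Step 2: A hydride (H with its bonding pair) migrates from the adjacent cyclohexyl carbon to the cationic centre — a 1,2-hydride shift — upgrading the secondary cation to a tertiary one.
Step 3: Br⁻ captures the cation: a lone pair on Br⁻ fills the empty p orbital, producing the alkyl halide product.
Total: 3 elementary steps.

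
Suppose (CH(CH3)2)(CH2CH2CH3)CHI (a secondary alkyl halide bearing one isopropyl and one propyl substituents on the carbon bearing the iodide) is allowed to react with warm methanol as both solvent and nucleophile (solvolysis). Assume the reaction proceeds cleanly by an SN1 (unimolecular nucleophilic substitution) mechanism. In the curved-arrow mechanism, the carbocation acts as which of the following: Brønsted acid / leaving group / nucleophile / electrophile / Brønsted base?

Step 3: CH3OH donates an oxygen lone pair into the empty p orbital of the cation, giving a protonated ether (an oxonium ion).
The carbocation accepts an electron pair into an empty or π* orbital — it is the electrophile.

electrophile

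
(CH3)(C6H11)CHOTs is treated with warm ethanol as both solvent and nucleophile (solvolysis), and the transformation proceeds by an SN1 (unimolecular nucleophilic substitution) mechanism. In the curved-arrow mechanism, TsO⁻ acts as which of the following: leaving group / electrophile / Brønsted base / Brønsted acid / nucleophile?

leaving group

Step 1: Rate-determining heterolysis of the C–O bond gives TsO⁻ and a secondary carbocation.
TsO⁻ departs with both electrons of the breaking σ-bond — that is the definition of a leaving group.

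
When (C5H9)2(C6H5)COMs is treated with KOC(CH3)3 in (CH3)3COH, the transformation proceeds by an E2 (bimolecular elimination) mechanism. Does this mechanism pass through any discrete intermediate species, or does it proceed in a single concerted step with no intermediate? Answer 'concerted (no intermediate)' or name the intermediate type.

concerted (no intermediate)

Concerted anti-periplanar elimination: (CH3)3CO⁻ abstracts a β-H while MsO⁻ leaves, and the C–H electrons become the new C=C π bond — all in a single transition state.
All bond changes occur in one transition state; no discrete intermediate is formed.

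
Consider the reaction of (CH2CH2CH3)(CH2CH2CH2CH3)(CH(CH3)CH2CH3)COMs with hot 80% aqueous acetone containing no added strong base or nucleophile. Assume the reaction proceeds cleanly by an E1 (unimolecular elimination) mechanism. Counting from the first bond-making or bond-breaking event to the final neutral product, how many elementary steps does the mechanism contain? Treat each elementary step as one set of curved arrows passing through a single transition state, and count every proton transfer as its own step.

Step 1: Unassisted departure of MsO⁻ (taking the C–O bonding pair) generates a tertiary carbocation.
(No 1,2-shift: no single shift to an adjacent carbon would give a more stable cation.)
Step 2: A weak base (a water molecule from the solvent) removes a proton from a carbon adjacent to the cationic centre; the electrons of that C–H bond become the new π(C=C) bond, giving the alkene.
Total: 2 elementary steps.

2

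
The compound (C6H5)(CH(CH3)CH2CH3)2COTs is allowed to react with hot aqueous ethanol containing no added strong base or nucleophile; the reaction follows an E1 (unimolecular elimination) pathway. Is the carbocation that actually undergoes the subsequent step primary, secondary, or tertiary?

tertiary

Step 1: The C–O bond breaks with both electrons going to the tosylate; TsO⁻ leaves and a tertiary carbocation remains.
No single 1,2-shift to an adjacent carbon would give a more-substituted cation, so no rearrangement occurs.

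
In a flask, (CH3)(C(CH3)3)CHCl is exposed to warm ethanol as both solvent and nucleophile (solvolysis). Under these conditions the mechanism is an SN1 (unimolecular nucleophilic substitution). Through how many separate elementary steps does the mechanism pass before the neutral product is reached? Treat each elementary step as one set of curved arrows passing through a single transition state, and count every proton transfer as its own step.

Step 1: Ionisation: the C–Cl σ-bond cleaves heterolytically; both bonding electrons depart with Cl⁻, leaving a secondary carbocation at the α-carbon.
Step 2: A methyl group with its bonding pair migrates from the adjacent tert-butyl carbon to the cationic centre — a 1,2-methyl shift — upgrading the secondary cation to a tertiary one.
Step 3: A lone pair on the oxygen of CH3CH2OH attacks the carbocation, forming a new C–O σ-bond and an oxonium ion.
Step 4: Deprotonation of the oxonium oxygen by solvent ethanol yields the neutral ether.
Total: 4 elementary steps.

4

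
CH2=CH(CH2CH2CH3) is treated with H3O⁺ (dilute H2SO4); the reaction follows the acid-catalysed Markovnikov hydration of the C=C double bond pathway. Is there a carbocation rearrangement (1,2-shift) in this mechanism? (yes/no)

no

The first-formed carbocation is secondary.
No single 1,2-shift to an adjacent carbon would produce a more-substituted cation than the one already present, so no rearrangement occurs.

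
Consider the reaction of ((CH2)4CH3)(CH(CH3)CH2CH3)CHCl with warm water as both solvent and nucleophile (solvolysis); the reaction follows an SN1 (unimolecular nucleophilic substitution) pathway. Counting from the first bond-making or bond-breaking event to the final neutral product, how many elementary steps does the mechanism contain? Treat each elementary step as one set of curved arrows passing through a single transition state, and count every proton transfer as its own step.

4

Step 1: Unassisted departure of Cl⁻ (taking the C–Cl bonding pair) generates a secondary carbocation.
Step 2: A 1,2-hydride shift from the adjacent sec-butyl carbon moves the positive charge from the secondary centre to an adjacent carbon, generating a more stable tertiary carbocation.
Step 3: A lone pair on the oxygen of H2O attacks the carbocation, forming a new C–O σ-bond and an oxonium ion.
Step 4: Proton transfer from the O–H of the oxonium ion to a solvent molecule delivers the neutral alcohol.
Total: 4 elementary steps.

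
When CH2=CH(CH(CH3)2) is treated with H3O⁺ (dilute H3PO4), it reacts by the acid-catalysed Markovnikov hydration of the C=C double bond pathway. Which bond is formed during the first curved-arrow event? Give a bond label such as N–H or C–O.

Step 1: Protonation of the alkene by H3O⁺: the π bond acts as the nucleophile and picks up H⁺, giving the more stable (Markovnikov) secondary carbocation. H2O is released.
The bond formed in this step is the C–H bond.

C–H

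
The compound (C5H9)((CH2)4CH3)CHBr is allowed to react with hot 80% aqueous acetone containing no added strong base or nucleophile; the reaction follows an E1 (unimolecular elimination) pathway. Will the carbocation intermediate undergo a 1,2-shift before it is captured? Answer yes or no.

yes

The first-formed carbocation is secondary.
The adjacent cyclopentyl carbon already bears 2 other carbon substituents and has a hydrogen to migrate; after a 1,2-hydride shift from that carbon the positive charge sits on a tertiary centre.
Tertiary is more stable than secondary, so the shift occurs.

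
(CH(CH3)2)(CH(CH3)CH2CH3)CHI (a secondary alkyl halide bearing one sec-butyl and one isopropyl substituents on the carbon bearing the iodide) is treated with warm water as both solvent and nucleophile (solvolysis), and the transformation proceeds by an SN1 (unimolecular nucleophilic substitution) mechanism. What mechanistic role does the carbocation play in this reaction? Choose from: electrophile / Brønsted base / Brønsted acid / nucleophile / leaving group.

Step 3: H2O donates an oxygen lone pair into the empty p orbital of the cation, giving a protonated alcohol (an oxonium ion).
The carbocation accepts an electron pair into an empty or π* orbital — it is the electrophile.

electrophile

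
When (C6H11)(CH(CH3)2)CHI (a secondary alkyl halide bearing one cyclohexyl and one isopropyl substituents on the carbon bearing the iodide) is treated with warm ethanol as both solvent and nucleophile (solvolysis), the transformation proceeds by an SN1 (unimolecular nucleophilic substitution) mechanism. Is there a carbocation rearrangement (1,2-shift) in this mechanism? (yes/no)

yes

The first-formed carbocation is secondary.
The adjacent cyclohexyl carbon already bears 2 other carbon substituents and has a hydrogen to migrate; after a 1,2-hydride shift from that carbon the positive charge sits on a tertiary centre.
Tertiary is more stable than secondary, so the shift occurs.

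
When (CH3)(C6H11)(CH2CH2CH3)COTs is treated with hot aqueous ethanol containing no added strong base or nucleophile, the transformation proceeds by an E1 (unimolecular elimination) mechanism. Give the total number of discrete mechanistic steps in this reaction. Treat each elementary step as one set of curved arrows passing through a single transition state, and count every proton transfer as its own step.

Step 1: Rate-determining heterolysis of the C–O bond gives TsO⁻ and a tertiary carbocation.
(No 1,2-shift: no single shift to an adjacent carbon would give a more stable cation.)
Step 2: A weak base (a water (or ethanol) molecule from the solvent) removes a proton from a carbon adjacent to the cationic centre; the electrons of that C–H bond become the new π(C=C) bond, giving the alkene.
Total: 2 elementary steps.

2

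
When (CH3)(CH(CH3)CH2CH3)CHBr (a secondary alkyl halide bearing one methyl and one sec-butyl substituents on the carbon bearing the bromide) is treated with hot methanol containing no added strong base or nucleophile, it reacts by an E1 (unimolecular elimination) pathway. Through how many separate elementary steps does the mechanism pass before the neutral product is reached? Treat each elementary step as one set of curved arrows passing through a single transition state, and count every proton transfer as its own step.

3

Step 1: The C–Br bond breaks with both electrons going to the bromide; Br⁻ leaves and a secondary carbocation remains.
Step 2: A hydride (H with its bonding pair) migrates from the adjacent sec-butyl carbon to the cationic centre — a 1,2-hydride shift — upgrading the secondary cation to a tertiary one.
Step 3: Loss of a β-proton to a methanol molecule of the solvent: the C–H bonding pair collapses toward the cationic carbon to form the C=C π bond, yielding the alkene.
Total: 3 elementary steps.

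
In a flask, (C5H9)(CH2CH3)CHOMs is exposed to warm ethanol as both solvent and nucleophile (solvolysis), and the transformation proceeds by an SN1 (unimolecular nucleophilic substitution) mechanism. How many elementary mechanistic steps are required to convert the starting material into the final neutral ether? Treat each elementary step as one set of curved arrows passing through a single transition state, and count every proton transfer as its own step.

4

Step 1: Unassisted departure of MsO⁻ (taking the C–O bonding pair) generates a secondary carbocation.
Step 2: A hydride (H with its bonding pair) migrates from the adjacent cyclopentyl carbon to the cationic centre — a 1,2-hydride shift — upgrading the secondary cation to a tertiary one.
Step 3: CH3CH2OH donates an oxygen lone pair into the empty p orbital of the cation, giving a protonated ether (an oxonium ion).
Step 4: Deprotonation of the oxonium oxygen by solvent ethanol yields the neutral ether.
Total: 4 elementary steps.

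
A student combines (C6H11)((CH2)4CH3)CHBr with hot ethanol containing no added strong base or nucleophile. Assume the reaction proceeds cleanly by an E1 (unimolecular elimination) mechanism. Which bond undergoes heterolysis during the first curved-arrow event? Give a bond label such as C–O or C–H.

Step 1: Unassisted departure of Br⁻ (taking the C–Br bonding pair) generates a secondary carbocation.
The bond broken in this step is the C–Br bond.

C–Br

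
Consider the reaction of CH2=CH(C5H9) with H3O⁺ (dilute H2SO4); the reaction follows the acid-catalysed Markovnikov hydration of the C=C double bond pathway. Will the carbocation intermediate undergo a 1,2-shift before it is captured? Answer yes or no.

yes

The first-formed carbocation is secondary.
The adjacent cyclopentyl carbon already bears 2 other carbon substituents and has a hydrogen to migrate; after a 1,2-hydride shift from that carbon the positive charge sits on a tertiary centre.
Tertiary is more stable than secondary, so the shift occurs.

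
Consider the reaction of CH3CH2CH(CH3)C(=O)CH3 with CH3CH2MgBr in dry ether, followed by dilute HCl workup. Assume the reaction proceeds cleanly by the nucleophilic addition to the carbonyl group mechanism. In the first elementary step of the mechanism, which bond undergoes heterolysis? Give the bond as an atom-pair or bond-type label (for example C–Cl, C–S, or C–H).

Step 1: the carbanion-like carbon of CH3CH2MgBr attacks the sp² carbonyl carbon; the C=O π bond breaks and the electrons end up as a lone pair on the alkoxide oxygen of the tetrahedral intermediate.
The bond broken in this step is the π(C=O) bond.

π(C=O)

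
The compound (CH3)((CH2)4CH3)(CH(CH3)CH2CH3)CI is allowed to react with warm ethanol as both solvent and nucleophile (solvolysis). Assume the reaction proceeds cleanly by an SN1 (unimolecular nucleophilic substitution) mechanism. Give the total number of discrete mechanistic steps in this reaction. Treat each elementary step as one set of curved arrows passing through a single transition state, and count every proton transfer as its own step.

Step 1: Ionisation: the C–I σ-bond cleaves heterolytically; both bonding electrons depart with I⁻, leaving a tertiary carbocation at the α-carbon.
(No 1,2-shift: no single shift to an adjacent carbon would give a more stable cation.)
Step 2: CH3CH2OH donates an oxygen lone pair into the empty p orbital of the cation, giving a protonated ether (an oxonium ion).
Step 3: A second solvent molecule removes the proton on oxygen, giving the neutral ether product.
Total: 3 elementary steps.

3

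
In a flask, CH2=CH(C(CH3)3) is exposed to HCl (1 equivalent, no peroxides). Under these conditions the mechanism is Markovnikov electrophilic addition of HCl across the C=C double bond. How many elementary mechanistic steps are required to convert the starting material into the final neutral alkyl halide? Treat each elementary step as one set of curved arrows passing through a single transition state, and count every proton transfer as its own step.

Step 1: The π electrons of the C=C bond attack a proton of HCl; Markovnikov addition places the new C–H on the less-substituted alkene carbon, so the positive charge ends up on the more-substituted carbon — a secondary carbocation. The H–Cl bond breaks heterolytically, releasing Cl⁻.
Step 2: A 1,2-methyl shift from the adjacent tert-butyl carbon moves the positive charge from the secondary centre to an adjacent carbon, generating a more stable tertiary carbocation.
Step 3: The Cl⁻ anion donates a lone pair to the carbocation, forming the new C–Cl σ-bond and giving the neutral alkyl halide.
Total: 3 elementary steps.

3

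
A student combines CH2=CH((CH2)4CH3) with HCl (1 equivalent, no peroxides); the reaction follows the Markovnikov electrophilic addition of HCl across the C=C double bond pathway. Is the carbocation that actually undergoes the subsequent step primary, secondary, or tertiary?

secondary

Step 1: Protonation of the alkene by HCl: the π bond acts as the nucleophile and picks up H⁺, giving the more stable (Markovnikov) secondary carbocation. The H–Cl bond breaks heterolytically, releasing Cl⁻.
No single 1,2-shift to an adjacent carbon would give a more-substituted cation, so no rearrangement occurs.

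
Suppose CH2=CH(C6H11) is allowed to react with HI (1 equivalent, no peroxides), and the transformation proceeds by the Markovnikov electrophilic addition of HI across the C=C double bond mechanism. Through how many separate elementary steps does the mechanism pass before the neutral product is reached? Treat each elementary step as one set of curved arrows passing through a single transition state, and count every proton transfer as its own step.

Step 1: The π electrons of the C=C bond attack a proton of HI; Markovnikov addition places the new C–H on the less-substituted alkene carbon, so the positive charge ends up on the more-substituted carbon — a secondary carbocation. The H–I bond breaks heterolytically, releasing I⁻.
Step 2: A hydride (H with its bonding pair) migrates from the adjacent cyclohexyl carbon to the cationic centre — a 1,2-hydride shift — upgrading the secondary cation to a tertiary one.
Step 3: Nucleophilic attack by I⁻ on the carbocation completes the addition, giving R–I.
Total: 3 elementary steps.

3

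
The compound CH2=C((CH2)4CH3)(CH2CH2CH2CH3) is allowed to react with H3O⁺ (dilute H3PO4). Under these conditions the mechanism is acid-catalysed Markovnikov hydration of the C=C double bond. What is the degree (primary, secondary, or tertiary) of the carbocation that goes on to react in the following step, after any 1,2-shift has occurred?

tertiary

Step 1: The π electrons of the C=C bond attack a proton of H3O⁺; Markovnikov addition places the new C–H on the less-substituted alkene carbon, so the positive charge ends up on the more-substituted carbon — a tertiary carbocation. H2O is released.
No single 1,2-shift to an adjacent carbon would give a more-substituted cation, so no rearrangement occurs.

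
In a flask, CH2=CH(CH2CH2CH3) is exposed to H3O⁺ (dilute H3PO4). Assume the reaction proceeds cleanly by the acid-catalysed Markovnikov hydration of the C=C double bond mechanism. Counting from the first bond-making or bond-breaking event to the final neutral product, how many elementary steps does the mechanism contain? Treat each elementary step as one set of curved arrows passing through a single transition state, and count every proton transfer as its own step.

3

Step 1: Protonation of the alkene by H3O⁺: the π bond acts as the nucleophile and picks up H⁺, giving the more stable (Markovnikov) secondary carbocation. H2O is released.
(No 1,2-shift: no single shift to an adjacent carbon would give a more stable cation.)
Step 2: Nucleophilic capture of the cation by H2O produces the protonated alcohol (an oxonium ion).
Step 3: Proton transfer from the O–H of the oxonium ion to H2O completes the catalytic cycle and yields the alcohol.
Total: 3 elementary steps.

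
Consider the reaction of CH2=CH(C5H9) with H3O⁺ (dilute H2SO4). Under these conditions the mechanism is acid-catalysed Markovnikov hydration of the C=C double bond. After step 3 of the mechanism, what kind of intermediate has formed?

oxonium ion

Step 1: Protonation of the alkene by H3O⁺: the π bond acts as the nucleophile and picks up H⁺, giving the more stable (Markovnikov) secondary carbocation. H2O is released.
Step 2: A hydride (H with its bonding pair) migrates from the adjacent cyclopentyl carbon to the cationic centre — a 1,2-hydride shift — upgrading the secondary cation to a tertiary one.
Step 3: A lone pair on the oxygen of H2O attacks the carbocation, forming a C–O bond and an oxonium ion (a protonated alcohol).
After step 3 the species present is an oxonium ion.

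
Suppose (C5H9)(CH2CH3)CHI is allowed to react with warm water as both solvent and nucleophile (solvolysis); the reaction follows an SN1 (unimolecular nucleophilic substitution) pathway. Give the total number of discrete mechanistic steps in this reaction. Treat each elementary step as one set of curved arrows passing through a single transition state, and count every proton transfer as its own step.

Step 1: The C–I bond breaks with both electrons going to the iodide; I⁻ leaves and a secondary carbocation remains.
Step 2: A hydride (H with its bonding pair) migrates from the adjacent cyclopentyl carbon to the cationic centre — a 1,2-hydride shift — upgrading the secondary cation to a tertiary one.
Step 3: A lone pair on the oxygen of H2O attacks the carbocation, forming a new C–O σ-bond and an oxonium ion.
Step 4: A second solvent molecule removes the proton on oxygen, giving the neutral alcohol product.
Total: 4 elementary steps.

4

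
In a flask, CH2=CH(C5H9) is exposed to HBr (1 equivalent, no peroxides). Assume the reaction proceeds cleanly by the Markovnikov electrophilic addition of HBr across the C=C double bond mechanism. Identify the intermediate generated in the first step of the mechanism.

secondary carbocation

Step 1: Protonation of the alkene by HBr: the π bond acts as the nucleophile and picks up H⁺, giving the more stable (Markovnikov) secondary carbocation. The H–Br bond breaks heterolytically, releasing Br⁻.
After step 1 the species present is a secondary carbocation.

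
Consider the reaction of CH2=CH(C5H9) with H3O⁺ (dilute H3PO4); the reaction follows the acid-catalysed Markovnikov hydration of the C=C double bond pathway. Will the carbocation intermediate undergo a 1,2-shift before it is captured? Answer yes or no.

yes

The first-formed carbocation is secondary.
The adjacent cyclopentyl carbon already bears 2 other carbon substituents and has a hydrogen to migrate; after a 1,2-hydride shift from that carbon the positive charge sits on a tertiary centre.
Tertiary is more stable than secondary, so the shift occurs.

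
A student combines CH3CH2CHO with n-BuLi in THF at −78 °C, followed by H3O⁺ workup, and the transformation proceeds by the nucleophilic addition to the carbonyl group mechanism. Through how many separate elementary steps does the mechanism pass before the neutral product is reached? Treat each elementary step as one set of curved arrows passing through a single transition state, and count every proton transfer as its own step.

Step 1: Nucleophilic addition: the carbanion-like carbon of n-BuLi adds to the carbonyl carbon, pushing the π(C=O) electron pair onto oxygen and giving a tetrahedral alkoxide.
Step 2: The alkoxide picks up a proton during H3O⁺ workup to yield an alcohol.
Total: 2 elementary steps.

2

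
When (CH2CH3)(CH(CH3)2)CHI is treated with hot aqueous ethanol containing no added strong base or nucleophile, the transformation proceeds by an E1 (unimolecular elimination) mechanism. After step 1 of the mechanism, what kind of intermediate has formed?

Step 1: Unassisted departure of I⁻ (taking the C–I bonding pair) generates a secondary carbocation.
After step 1 the species present is a secondary carbocation.

secondary carbocation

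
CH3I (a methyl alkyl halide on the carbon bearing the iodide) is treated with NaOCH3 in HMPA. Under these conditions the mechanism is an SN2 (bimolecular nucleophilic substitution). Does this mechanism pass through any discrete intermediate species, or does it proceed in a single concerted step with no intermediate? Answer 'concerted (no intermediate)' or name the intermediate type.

concerted (no intermediate)

Backside attack by CH3O⁻ on the carbon bearing the iodide: the new C–O bond forms as the C–I bond breaks, with Walden inversion at carbon.
All bond changes occur in one transition state; no discrete intermediate is formed.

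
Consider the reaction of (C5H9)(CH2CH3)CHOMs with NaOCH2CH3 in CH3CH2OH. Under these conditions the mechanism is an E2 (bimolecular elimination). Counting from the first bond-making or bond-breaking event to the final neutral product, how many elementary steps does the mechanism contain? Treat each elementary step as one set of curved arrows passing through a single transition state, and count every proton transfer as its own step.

Step 1: The strong base CH3CH2O⁻ removes a β-hydrogen; in the same concerted event the electrons of the breaking C–H bond form the new π(C=C) bond and the C–O σ-bond breaks, expelling MsO⁻. Anti-periplanar geometry; one transition state.
Total: 1 elementary step.

1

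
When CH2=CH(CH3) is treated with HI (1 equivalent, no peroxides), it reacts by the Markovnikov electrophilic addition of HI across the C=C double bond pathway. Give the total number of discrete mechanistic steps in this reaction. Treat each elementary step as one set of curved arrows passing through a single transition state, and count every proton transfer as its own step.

2

Step 1: Electrophilic addition begins with the π(C=C) electrons forming a bond to the proton of HI. Following Markovnikov's rule, the resulting cation is secondary. The H–I bond breaks heterolytically, releasing I⁻.
(No 1,2-shift: no single shift to an adjacent carbon would give a more stable cation.)
Step 2: Nucleophilic attack by I⁻ on the carbocation completes the addition, giving R–I.
Total: 2 elementary steps.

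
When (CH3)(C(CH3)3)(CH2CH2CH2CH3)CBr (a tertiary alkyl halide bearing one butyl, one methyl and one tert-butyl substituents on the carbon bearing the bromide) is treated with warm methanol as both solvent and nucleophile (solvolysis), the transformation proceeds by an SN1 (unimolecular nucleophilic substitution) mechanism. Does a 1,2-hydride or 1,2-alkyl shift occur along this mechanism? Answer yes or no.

The first-formed carbocation is tertiary.
No single 1,2-shift to an adjacent carbon would produce a more-substituted cation than the one already present, so no rearrangement occurs.

no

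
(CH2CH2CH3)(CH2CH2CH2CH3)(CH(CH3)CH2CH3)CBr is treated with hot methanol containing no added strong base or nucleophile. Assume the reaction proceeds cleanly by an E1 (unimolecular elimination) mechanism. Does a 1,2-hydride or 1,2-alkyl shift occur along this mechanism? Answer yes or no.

no

The first-formed carbocation is tertiary.
No single 1,2-shift to an adjacent carbon would produce a more-substituted cation than the one already present, so no rearrangement occurs.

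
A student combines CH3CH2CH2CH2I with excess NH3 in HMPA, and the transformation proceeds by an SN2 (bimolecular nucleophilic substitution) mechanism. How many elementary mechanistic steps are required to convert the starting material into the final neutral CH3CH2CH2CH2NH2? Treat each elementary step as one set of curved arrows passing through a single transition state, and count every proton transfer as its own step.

2

Step 1: A lone pair on the N of NH3 attacks the α-carbon from the back side while the C–I bond breaks; both bonding electrons leave with I⁻. The product of this concerted step is an alkylammonium ion.
Step 2: A second equivalent of NH3 removes a proton from the N, giving the neutral product.
Total: 2 elementary steps.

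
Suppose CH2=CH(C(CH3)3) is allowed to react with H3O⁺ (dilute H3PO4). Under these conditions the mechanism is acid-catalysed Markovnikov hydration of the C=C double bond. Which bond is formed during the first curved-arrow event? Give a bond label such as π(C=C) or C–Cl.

C–H

Step 1: The π electrons of the C=C bond attack a proton of H3O⁺; Markovnikov addition places the new C–H on the less-substituted alkene carbon, so the positive charge ends up on the more-substituted carbon — a secondary carbocation. H2O is released.
The bond formed in this step is the C–H bond.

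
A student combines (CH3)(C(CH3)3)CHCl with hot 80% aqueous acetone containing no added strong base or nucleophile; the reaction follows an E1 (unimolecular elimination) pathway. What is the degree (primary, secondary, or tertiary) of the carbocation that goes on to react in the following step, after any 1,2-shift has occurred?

tertiary

Step 1: Ionisation: the C–Cl σ-bond cleaves heterolytically; both bonding electrons depart with Cl⁻, leaving a secondary carbocation at the α-carbon.
Step 2: A methyl group with its bonding pair migrates from the adjacent tert-butyl carbon to the cationic centre — a 1,2-methyl shift — upgrading the secondary cation to a tertiary one.
The cation rearranges from secondary to tertiary via a 1,2-methyl shift from the adjacent tert-butyl carbon; the tertiary cation is what reacts next.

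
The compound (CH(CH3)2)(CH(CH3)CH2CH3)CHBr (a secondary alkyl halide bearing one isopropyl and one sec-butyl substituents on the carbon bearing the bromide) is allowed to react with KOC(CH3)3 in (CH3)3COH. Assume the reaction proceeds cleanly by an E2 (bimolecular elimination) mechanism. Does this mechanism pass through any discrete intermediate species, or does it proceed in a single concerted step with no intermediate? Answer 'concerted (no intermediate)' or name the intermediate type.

concerted (no intermediate)

In one step, (CH3)3CO⁻ pulls off a β-proton, the C–Br bond cleaves, and a C=C double bond forms between the α- and β-carbons (E2, anti elimination).
All bond changes occur in one transition state; no discrete intermediate is formed.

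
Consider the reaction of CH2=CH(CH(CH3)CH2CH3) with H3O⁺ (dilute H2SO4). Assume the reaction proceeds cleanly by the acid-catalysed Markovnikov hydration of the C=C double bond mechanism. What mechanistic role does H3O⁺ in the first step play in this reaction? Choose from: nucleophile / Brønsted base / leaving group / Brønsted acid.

Step 1: The π electrons of the C=C bond attack a proton of H3O⁺; Markovnikov addition places the new C–H on the less-substituted alkene carbon, so the positive charge ends up on the more-substituted carbon — a secondary carbocation. H2O is released.
H3O⁺ in the first step donates a proton in a proton-transfer step — a Brønsted acid.

Brønsted acid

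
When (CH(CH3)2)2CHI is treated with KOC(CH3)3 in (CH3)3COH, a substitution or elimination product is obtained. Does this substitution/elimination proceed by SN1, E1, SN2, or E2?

Conditions: a strong/bulky base with a secondary substrate bearing a β-hydrogen.
These conditions are the textbook signature of the E2 pathway.
A strong (often hindered) base removes a β-H in concert with loss of the leaving group — bimolecular elimination.

E2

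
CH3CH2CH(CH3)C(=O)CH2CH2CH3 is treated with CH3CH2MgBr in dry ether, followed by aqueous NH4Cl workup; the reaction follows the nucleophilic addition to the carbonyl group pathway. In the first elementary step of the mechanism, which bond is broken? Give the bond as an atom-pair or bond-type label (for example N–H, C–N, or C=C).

π(C=O)

Step 1: Nucleophilic addition: the carbanion-like carbon of CH3CH2MgBr adds to the carbonyl carbon, pushing the π(C=O) electron pair onto oxygen and giving a tetrahedral alkoxide.
The bond broken in this step is the π(C=O) bond.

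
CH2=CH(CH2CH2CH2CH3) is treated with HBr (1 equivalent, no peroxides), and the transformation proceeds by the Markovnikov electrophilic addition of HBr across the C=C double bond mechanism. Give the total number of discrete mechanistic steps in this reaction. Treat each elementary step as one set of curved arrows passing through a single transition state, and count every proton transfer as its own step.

2

Step 1: The π electrons of the C=C bond attack a proton of HBr; Markovnikov addition places the new C–H on the less-substituted alkene carbon, so the positive charge ends up on the more-substituted carbon — a secondary carbocation. The H–Br bond breaks heterolytically, releasing Br⁻.
(No 1,2-shift: no single shift to an adjacent carbon would give a more stable cation.)
Step 2: The Br⁻ anion donates a lone pair to the carbocation, forming the new C–Br σ-bond and giving the neutral alkyl halide.
Total: 2 elementary steps.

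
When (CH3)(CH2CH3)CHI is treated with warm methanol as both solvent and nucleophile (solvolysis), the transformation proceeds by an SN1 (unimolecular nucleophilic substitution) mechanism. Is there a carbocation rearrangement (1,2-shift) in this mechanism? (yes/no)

no

The first-formed carbocation is secondary.
No single 1,2-shift to an adjacent carbon would produce a more-substituted cation than the one already present, so no rearrangement occurs.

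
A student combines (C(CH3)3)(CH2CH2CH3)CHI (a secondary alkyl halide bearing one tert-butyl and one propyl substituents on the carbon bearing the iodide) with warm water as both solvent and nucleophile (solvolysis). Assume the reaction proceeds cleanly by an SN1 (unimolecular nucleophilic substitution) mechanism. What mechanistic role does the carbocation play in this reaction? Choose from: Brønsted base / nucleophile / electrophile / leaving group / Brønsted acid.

Step 3: H2O donates an oxygen lone pair into the empty p orbital of the cation, giving a protonated alcohol (an oxonium ion).
The carbocation accepts an electron pair into an empty or π* orbital — it is the electrophile.

electrophile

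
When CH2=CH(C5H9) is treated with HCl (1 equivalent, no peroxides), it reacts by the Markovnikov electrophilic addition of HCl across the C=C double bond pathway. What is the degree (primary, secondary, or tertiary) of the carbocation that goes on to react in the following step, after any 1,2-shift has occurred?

tertiary

Step 1: The π electrons of the C=C bond attack a proton of HCl; Markovnikov addition places the new C–H on the less-substituted alkene carbon, so the positive charge ends up on the more-substituted carbon — a secondary carbocation. The H–Cl bond breaks heterolytically, releasing Cl⁻.
Step 2: Carbocation rearrangement: a 1,2-hydride shift from the adjacent cyclopentyl carbon converts the initially-formed secondary cation into the more stable tertiary cation.
The cation rearranges from secondary to tertiary via a 1,2-hydride shift from the adjacent cyclopentyl carbon; the tertiary cation is what reacts next.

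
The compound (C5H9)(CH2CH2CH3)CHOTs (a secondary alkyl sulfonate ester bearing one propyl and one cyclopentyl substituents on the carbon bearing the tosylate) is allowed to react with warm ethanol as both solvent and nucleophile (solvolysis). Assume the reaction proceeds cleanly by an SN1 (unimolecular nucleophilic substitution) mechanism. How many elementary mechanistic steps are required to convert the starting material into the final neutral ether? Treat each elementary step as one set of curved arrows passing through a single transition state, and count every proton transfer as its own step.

Step 1: Rate-determining heterolysis of the C–O bond gives TsO⁻ and a secondary carbocation.
Step 2: A 1,2-hydride shift from the adjacent cyclopentyl carbon moves the positive charge from the secondary centre to an adjacent carbon, generating a more stable tertiary carbocation.
Step 3: CH3CH2OH donates an oxygen lone pair into the empty p orbital of the cation, giving a protonated ether (an oxonium ion).
Step 4: Deprotonation of the oxonium oxygen by solvent ethanol yields the neutral ether.
Total: 4 elementary steps.

4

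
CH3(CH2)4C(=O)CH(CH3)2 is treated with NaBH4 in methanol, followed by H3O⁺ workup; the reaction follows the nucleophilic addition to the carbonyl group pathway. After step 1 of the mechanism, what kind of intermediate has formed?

Step 1: A lone pair / filled orbital on H⁻ (delivered from BH4⁻) attacks the electrophilic carbonyl carbon; the π(C=O) electrons shift onto oxygen, producing a tetrahedral alkoxide intermediate.
After step 1 the species present is a tetrahedral alkoxide intermediate.

tetrahedral alkoxide intermediate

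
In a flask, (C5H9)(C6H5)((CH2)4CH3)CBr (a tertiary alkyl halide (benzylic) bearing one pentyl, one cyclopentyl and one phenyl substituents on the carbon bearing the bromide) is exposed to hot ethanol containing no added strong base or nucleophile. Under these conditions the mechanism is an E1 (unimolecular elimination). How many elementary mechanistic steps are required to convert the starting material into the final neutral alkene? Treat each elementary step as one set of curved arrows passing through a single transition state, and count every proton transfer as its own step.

2

Step 1: Ionisation: the C–Br σ-bond cleaves heterolytically; both bonding electrons depart with Br⁻, leaving a tertiary carbocation at the α-carbon.
(No 1,2-shift: no single shift to an adjacent carbon would give a more stable cation.)
Step 2: Loss of a β-proton to an ethanol molecule of the solvent: the C–H bonding pair collapses toward the cationic carbon to form the C=C π bond, yielding the alkene.
Total: 2 elementary steps.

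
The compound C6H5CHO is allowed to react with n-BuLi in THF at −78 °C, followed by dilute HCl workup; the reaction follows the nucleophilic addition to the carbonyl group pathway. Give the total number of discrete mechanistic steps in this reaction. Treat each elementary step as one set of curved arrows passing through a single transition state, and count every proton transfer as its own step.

2

Step 1: the carbanion-like carbon of n-BuLi attacks the sp² carbonyl carbon; the C=O π bond breaks and the electrons end up as a lone pair on the alkoxide oxygen of the tetrahedral intermediate.
Step 2: Protonation of the alkoxide by dilute HCl workup furnishes an alcohol.
Total: 2 elementary steps.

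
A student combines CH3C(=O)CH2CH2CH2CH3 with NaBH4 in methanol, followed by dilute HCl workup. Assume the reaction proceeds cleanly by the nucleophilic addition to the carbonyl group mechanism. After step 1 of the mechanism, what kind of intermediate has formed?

tetrahedral alkoxide intermediate

Step 1: Nucleophilic addition: H⁻ (delivered from BH4⁻) adds to the carbonyl carbon, pushing the π(C=O) electron pair onto oxygen and giving a tetrahedral alkoxide.
After step 1 the species present is a tetrahedral alkoxide intermediate.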